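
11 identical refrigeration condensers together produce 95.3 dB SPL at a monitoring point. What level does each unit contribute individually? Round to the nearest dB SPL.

For N identical incoherent sources L_total = L₁ + 10·log₁₀ N, so L₁ = 95.3 − 10·log₁₀(11) = 95.3 − 10.414.

85 dB SPL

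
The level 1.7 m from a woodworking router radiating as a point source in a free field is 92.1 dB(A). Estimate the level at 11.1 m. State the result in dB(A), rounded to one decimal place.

75.8 dB(A)

Point-source attenuation: ΔL = 20·log₁₀(r₂/r₁) = 20·log₁₀(11.1/1.7) = 16.297 dB.
L₂ = 92.1 − 20·log₁₀(11.1/1.7) = 92.1 − 16.297 = 75.80 dB(A).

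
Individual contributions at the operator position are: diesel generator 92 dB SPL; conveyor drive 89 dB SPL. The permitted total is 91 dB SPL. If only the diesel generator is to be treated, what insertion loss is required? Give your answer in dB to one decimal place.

Fixed contribution from the other source: Σ 10^(L/10) = 10^(89/10) = 7.943e+08 (89.00 dB SPL).
To meet 91 dB SPL overall, the treated diesel generator may contribute at most 10^(91/10) − 7.943e+08 = 4.646e+08, i.e. 86.67 dB SPL.
Required insertion loss = 92 − 86.67 = 5.33 dB.

5.3 dB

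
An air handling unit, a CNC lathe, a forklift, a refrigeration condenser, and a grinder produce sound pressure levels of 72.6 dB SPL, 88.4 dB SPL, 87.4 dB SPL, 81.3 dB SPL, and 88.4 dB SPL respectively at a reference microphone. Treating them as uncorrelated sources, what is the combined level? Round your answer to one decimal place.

93.2 dB SPL

For uncorrelated sources the intensities add, so convert each level to linear form, sum, and take 10·log₁₀ of the total.
Σ 10^(L/10) = 10^(72.6/10) + 10^(88.4/10) + 10^(87.4/10) + 10^(81.3/10) + 10^(88.4/10) = 2.086e+09.
L_total = 10·log₁₀(2.086e+09) = 93.19 dB SPL.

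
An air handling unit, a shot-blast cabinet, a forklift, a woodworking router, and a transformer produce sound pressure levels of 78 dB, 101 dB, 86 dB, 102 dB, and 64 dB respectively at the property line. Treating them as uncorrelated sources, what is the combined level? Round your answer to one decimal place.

104.6 dB

For uncorrelated sources the intensities add, so convert each level to linear form, sum, and take 10·log₁₀ of the total.
Σ 10^(L/10) = 10^(78/10) + 10^(101/10) + 10^(86/10) + 10^(102/10) + 10^(64/10) = 2.890e+10.
L_total = 10·log₁₀(2.890e+10) = 104.61 dB.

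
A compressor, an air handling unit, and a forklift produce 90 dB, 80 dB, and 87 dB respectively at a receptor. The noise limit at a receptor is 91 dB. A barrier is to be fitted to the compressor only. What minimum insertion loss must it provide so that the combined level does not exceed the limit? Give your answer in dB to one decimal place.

The untreated sources together contribute 10^(80/10) + 10^(87/10) = 6.012e+08, i.e. 87.79 dB.
The limit corresponds to 10^(91/10) = 1.259e+09; subtracting the fixed part leaves 6.577e+08 for the compressor, i.e. 88.18 dB.
So the compressor must be reduced from 90 to 88.18 dB: IL = 1.82 dB.

1.8 dB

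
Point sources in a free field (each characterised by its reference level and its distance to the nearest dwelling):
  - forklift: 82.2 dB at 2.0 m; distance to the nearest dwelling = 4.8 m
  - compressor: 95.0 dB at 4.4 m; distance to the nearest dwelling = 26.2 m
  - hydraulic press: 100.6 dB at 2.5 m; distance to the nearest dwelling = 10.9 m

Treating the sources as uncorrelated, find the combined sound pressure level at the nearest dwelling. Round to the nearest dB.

89 dB

Apply inverse-square spreading to bring every level to the receiver, then sum 10^(L/10).
forklift: 82.2 − 20·log₁₀(4.8/2.0) = 82.2 − 7.60 = 74.60 dB.
compressor: 95.0 − 20·log₁₀(26.2/4.4) = 95.0 − 15.50 = 79.50 dB.
hydraulic press: 100.6 − 20·log₁₀(10.9/2.5) = 100.6 − 12.79 = 87.81 dB.
Σ 10^(L/10) = 7.220e+08 → L_total = 10·log₁₀(7.220e+08) = 88.59 dB.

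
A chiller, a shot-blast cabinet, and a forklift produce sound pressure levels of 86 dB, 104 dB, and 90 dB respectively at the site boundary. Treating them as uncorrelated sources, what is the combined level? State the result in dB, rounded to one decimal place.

104.2 dB

Incoherent sources combine by intensity addition: L_total = 10·log₁₀(Σ 10^(L_i/10)).
Σ 10^(L/10) = 10^(86/10) + 10^(104/10) + 10^(90/10) = 2.652e+10.
L_total = 10·log₁₀(2.652e+10) = 104.24 dB.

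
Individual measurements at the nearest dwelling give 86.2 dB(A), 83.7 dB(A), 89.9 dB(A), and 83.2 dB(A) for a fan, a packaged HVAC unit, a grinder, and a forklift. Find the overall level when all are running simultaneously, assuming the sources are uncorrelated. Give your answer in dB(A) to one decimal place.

For uncorrelated sources the intensities add, so convert each level to linear form, sum, and take 10·log₁₀ of the total.
Σ 10^(L/10) = 10^(86.2/10) + 10^(83.7/10) + 10^(89.9/10) + 10^(83.2/10) = 1.837e+09.
L_total = 10·log₁₀(1.837e+09) = 92.64 dB(A).

92.6 dB(A)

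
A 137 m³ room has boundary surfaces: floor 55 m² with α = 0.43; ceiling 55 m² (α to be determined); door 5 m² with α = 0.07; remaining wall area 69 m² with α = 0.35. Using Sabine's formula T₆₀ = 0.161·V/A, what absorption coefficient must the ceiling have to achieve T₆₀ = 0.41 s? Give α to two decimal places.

0.10

Required total absorption A = 0.161·137/0.41 = 53.80 m².
Absorption from the other surfaces = 55·0.43 + 5·0.07 + 69·0.35 = 48.15 m², so the ceiling must supply 5.65 m² over 55 m².
α = 5.65/55 = 0.103.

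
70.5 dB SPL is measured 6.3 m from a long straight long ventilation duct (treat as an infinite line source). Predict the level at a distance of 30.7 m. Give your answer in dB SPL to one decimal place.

63.6 dB SPL

For a line source, L₂ = L₁ − 10·log₁₀(r₂/r₁).
L₂ = 70.5 − 10·log₁₀(30.7/6.3) = 70.5 − 6.878 = 63.62 dB SPL.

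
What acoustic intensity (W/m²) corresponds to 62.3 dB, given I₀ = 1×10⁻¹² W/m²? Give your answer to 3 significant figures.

1.70e-06 W/m²

I = I₀·10^(L/10) = 10⁻¹² × 10^(62.3/10) = 10^(-5.770).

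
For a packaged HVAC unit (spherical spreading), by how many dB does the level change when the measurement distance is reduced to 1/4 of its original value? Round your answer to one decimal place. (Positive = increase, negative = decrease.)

With spherical spreading the level changes by −20·log₁₀(r₂/r₁).
ΔL = −20·log₁₀(0.25) = +12.04 dB.

+12.0 dB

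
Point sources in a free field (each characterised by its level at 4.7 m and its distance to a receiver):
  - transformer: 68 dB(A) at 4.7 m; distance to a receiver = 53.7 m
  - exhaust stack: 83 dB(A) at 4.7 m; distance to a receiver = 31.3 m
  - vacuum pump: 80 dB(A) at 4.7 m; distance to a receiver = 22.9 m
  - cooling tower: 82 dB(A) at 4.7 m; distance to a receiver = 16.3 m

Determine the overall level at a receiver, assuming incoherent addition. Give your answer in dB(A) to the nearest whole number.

First find each source's level at the receiver (point-source: −20·log₁₀(r/r_ref)), then combine on an intensity basis.
transformer: 68 − 20·log₁₀(53.7/4.7) = 68 − 21.16 = 46.84 dB(A).
exhaust stack: 83 − 20·log₁₀(31.3/4.7) = 83 − 16.47 = 66.53 dB(A).
vacuum pump: 80 − 20·log₁₀(22.9/4.7) = 80 − 13.75 = 66.25 dB(A).
cooling tower: 82 − 20·log₁₀(16.3/4.7) = 82 − 10.80 = 71.20 dB(A).
Σ 10^(L/10) = 2.194e+07 → L_total = 10·log₁₀(2.194e+07) = 73.41 dB(A).

73 dB(A)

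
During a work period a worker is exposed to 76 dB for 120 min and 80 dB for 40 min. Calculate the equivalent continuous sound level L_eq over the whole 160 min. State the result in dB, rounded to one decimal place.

The energy average is taken in the linear domain: L_eq = 10·log₁₀[(Σ tᵢ·10^(Lᵢ/10))/T], T = 160 min.
Σ tᵢ·10^(Lᵢ/10) = 120·10^(76/10) + 40·10^(80/10) = 8.777e+09.
L_eq = 10·log₁₀(8.777e+09/160) = 77.39 dB.

77.4 dB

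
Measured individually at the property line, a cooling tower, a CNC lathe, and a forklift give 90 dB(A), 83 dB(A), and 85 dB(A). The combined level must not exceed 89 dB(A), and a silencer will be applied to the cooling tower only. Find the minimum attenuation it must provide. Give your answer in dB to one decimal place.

5.6 dB

The untreated sources together contribute 10^(83/10) + 10^(85/10) = 5.158e+08, i.e. 87.12 dB(A).
The limit corresponds to 10^(89/10) = 7.943e+08; subtracting the fixed part leaves 2.786e+08 for the cooling tower, i.e. 84.45 dB(A).
So the cooling tower must be reduced from 90 to 84.45 dB(A): IL = 5.55 dB.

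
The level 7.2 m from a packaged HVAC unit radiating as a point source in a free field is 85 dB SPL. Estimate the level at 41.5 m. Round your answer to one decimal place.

Point-source attenuation: ΔL = 20·log₁₀(r₂/r₁) = 20·log₁₀(41.5/7.2) = 15.214 dB.
L₂ = 85 − 20·log₁₀(41.5/7.2) = 85 − 15.214 = 69.79 dB SPL.

69.8 dB SPL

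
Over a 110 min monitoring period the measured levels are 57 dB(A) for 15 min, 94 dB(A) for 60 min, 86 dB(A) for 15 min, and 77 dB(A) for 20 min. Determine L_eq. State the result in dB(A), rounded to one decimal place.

L_eq = 10·log₁₀[(1/T)·Σ tᵢ·10^(Lᵢ/10)] with T = 110 min.
Σ tᵢ·10^(Lᵢ/10) = 15·10^(57/10) + 60·10^(94/10) + 15·10^(86/10) + 20·10^(77/10) = 1.577e+11.
L_eq = 10·log₁₀(1.577e+11/110) = 91.56 dB(A).

91.6 dB(A)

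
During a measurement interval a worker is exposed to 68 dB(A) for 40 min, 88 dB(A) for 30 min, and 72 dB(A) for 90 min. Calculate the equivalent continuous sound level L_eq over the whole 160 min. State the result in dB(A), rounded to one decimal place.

81.1 dB(A)

The energy average is taken in the linear domain: L_eq = 10·log₁₀[(Σ tᵢ·10^(Lᵢ/10))/T], T = 160 min.
Σ tᵢ·10^(Lᵢ/10) = 40·10^(68/10) + 30·10^(88/10) + 90·10^(72/10) = 2.061e+10.
L_eq = 10·log₁₀(2.061e+10/160) = 81.10 dB(A).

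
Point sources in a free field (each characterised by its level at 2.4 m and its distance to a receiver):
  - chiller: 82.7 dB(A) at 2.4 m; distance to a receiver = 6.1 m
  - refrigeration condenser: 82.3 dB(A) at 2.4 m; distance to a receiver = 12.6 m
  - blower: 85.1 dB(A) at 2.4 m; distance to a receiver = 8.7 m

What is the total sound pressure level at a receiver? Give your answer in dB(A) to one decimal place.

77.8 dB(A)

Apply inverse-square spreading to bring every level to the receiver, then sum 10^(L/10).
chiller: 82.7 − 20·log₁₀(6.1/2.4) = 82.7 − 8.10 = 74.60 dB(A).
refrigeration condenser: 82.3 − 20·log₁₀(12.6/2.4) = 82.3 − 14.40 = 67.90 dB(A).
blower: 85.1 − 20·log₁₀(8.7/2.4) = 85.1 − 11.19 = 73.91 dB(A).
Σ 10^(L/10) = 5.961e+07 → L_total = 10·log₁₀(5.961e+07) = 77.75 dB(A).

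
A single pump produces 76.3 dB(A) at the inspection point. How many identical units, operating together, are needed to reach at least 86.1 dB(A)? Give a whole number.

N identical sources give L₁ + 10·log₁₀ N, so require 10·log₁₀ N ≥ 86.1 − 76.3 = 9.8 dB.
N ≥ 10^(9.8/10) = 9.550, so N = 10.

10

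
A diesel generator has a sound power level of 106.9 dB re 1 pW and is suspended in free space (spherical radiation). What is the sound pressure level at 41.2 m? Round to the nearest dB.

The power spreads over a sphere of area 4π·r², so L_p = L_w − 10·log₁₀(4π·r²).
4π·r² = 2.133e+04 m², 10·log₁₀ of that is 43.290 dB.
L_p = 106.9 − 43.290 = 63.61 dB.

64 dB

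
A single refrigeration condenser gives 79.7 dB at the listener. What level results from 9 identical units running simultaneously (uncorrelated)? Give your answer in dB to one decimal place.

89.2 dB

N identical incoherent sources raise the level by 10·log₁₀ N.
L_total = 79.7 + 10·log₁₀(9) = 79.7 + 9.542 = 89.24 dB.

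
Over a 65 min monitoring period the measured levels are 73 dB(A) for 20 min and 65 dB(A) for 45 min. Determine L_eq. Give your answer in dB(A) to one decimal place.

69.2 dB(A)

L_eq = 10·log₁₀[(1/T)·Σ tᵢ·10^(Lᵢ/10)] with T = 65 min.
Σ tᵢ·10^(Lᵢ/10) = 20·10^(73/10) + 45·10^(65/10) = 5.414e+08.
L_eq = 10·log₁₀(5.414e+08/65) = 69.21 dB(A).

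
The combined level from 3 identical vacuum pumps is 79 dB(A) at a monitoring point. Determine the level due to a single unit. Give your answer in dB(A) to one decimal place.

For N identical incoherent sources L_total = L₁ + 10·log₁₀ N, so L₁ = 79 − 10·log₁₀(3) = 79 − 4.771.

74.2 dB(A)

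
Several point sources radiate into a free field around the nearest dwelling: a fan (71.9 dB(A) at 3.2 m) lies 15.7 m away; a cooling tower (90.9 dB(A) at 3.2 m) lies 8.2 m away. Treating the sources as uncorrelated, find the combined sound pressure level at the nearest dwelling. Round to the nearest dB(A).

83 dB(A)

First find each source's level at the receiver (point-source: −20·log₁₀(r/r_ref)), then combine on an intensity basis.
fan: 71.9 − 20·log₁₀(15.7/3.2) = 71.9 − 13.81 = 58.09 dB(A).
cooling tower: 90.9 − 20·log₁₀(8.2/3.2) = 90.9 − 8.17 = 82.73 dB(A).
Σ 10^(L/10) = 1.880e+08 → L_total = 10·log₁₀(1.880e+08) = 82.74 dB(A).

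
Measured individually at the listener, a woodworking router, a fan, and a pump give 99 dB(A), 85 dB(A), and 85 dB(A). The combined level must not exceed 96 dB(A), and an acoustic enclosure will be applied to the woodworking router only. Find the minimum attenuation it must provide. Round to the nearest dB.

The untreated sources together contribute 10^(85/10) + 10^(85/10) = 6.325e+08, i.e. 88.01 dB(A).
To meet 96 dB(A) overall, the treated woodworking router may contribute at most 10^(96/10) − 6.325e+08 = 3.349e+09, i.e. 95.25 dB(A).
Required insertion loss = 99 − 95.25 = 3.75 dB.

4 dB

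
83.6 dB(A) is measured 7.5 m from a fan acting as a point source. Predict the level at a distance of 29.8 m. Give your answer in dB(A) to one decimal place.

Point-source attenuation: ΔL = 20·log₁₀(r₂/r₁) = 20·log₁₀(29.8/7.5) = 11.983 dB.
L₂ = 83.6 − 20·log₁₀(29.8/7.5) = 83.6 − 11.983 = 71.62 dB(A).

71.6 dB(A)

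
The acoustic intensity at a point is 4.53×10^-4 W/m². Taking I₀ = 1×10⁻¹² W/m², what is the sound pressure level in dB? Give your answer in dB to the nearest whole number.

L = 10·log₁₀(I/I₀) = 10·log₁₀(4.53×10^-4/10⁻¹²) = 10·log₁₀(4.53×10^8).
L = 10·(0.6561 + 8) = 86.56 dB.

87 dB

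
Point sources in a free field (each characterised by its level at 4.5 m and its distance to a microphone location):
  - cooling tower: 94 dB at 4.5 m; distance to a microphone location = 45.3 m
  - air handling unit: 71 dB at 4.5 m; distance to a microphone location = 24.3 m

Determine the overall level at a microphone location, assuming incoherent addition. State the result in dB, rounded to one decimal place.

Propagate each source to the receiver with L = L_ref − 20·log₁₀(r/r_ref), then add intensities.
cooling tower: 94 − 20·log₁₀(45.3/4.5) = 94 − 20.06 = 73.94 dB.
air handling unit: 71 − 20·log₁₀(24.3/4.5) = 71 − 14.65 = 56.35 dB.
Σ 10^(L/10) = 2.522e+07 → L_total = 10·log₁₀(2.522e+07) = 74.02 dB.

74.0 dB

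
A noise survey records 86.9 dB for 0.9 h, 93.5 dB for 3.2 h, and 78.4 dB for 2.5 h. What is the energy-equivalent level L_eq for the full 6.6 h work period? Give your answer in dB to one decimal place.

Weight each interval's intensity by its duration and average over T = 6.6 h:
Σ tᵢ·10^(Lᵢ/10) = 0.9·10^(86.9/10) + 3.2·10^(93.5/10) + 2.5·10^(78.4/10) = 7.778e+09.
L_eq = 10·log₁₀(7.778e+09/6.6) = 90.71 dB.

90.7 dB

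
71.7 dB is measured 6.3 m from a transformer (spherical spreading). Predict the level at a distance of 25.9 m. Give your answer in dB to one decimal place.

Spherical spreading from a point source gives a 20·log₁₀(r₂/r₁) drop.
L₂ = 71.7 − 20·log₁₀(25.9/6.3) = 71.7 − 12.279 = 59.42 dB.

59.4 dB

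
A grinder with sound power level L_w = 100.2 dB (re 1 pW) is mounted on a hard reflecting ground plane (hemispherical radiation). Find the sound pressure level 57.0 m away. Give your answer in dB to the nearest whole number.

The power spreads over a hemisphere of area 2π·r², so L_p = L_w − 10·log₁₀(2π·r²).
2π·r² = 2.041e+04 m², 10·log₁₀ of that is 43.099 dB.
L_p = 100.2 − 43.099 = 57.10 dB.

57 dB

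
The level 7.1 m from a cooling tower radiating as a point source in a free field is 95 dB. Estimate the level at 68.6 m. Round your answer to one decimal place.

Spherical spreading from a point source gives a 20·log₁₀(r₂/r₁) drop.
L₂ = 95 − 20·log₁₀(68.6/7.1) = 95 − 19.701 = 75.30 dB.

75.3 dB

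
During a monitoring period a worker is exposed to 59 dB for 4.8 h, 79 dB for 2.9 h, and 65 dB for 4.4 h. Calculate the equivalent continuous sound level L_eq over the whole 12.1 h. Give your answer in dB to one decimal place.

L_eq = 10·log₁₀[(1/T)·Σ tᵢ·10^(Lᵢ/10)] with T = 12.1 h.
Σ tᵢ·10^(Lᵢ/10) = 4.8·10^(59/10) + 2.9·10^(79/10) + 4.4·10^(65/10) = 2.481e+08.
L_eq = 10·log₁₀(2.481e+08/12.1) = 73.12 dB.

73.1 dB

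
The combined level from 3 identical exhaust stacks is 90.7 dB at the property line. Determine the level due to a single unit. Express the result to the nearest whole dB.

For N identical incoherent sources L_total = L₁ + 10·log₁₀ N, so L₁ = 90.7 − 10·log₁₀(3) = 90.7 − 4.771.

86 dB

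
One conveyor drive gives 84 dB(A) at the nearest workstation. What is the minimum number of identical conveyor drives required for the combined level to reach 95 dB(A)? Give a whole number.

N identical sources give L₁ + 10·log₁₀ N, so require 10·log₁₀ N ≥ 95 − 84 = 11.0 dB.
N ≥ 10^(11.0/10) = 12.589, so N = 13.

13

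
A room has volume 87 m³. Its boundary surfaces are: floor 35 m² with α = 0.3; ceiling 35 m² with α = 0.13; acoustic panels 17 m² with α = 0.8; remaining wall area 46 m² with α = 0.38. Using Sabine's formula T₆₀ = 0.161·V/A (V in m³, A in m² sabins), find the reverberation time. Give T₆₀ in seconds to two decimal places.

0.30 s

A = Σ Sᵢαᵢ = 35·0.3 + 35·0.13 + 17·0.8 + 46·0.38 = 46.13 m².
T₆₀ = 0.161 × 87 / 46.13 = 0.304 s.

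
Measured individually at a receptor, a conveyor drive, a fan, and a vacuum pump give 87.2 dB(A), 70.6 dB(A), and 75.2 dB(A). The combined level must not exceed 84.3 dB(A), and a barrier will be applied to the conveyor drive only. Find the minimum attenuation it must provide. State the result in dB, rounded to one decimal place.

Everything except the conveyor drive sums to 10^(70.6/10) + 10^(75.2/10) = 4.459e+07 in linear terms, 76.49 dB(A).
To meet 84.3 dB(A) overall, the treated conveyor drive may contribute at most 10^(84.3/10) − 4.459e+07 = 2.246e+08, i.e. 83.51 dB(A).
So the conveyor drive must be reduced from 87.2 to 83.51 dB(A): IL = 3.69 dB.

3.7 dB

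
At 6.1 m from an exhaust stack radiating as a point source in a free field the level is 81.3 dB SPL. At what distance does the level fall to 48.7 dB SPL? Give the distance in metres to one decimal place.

260.2 m

The 32.6 dB drop corresponds to a distance ratio of 10^(32.6/20) for a point source.
r₂ = 6.1·10^((81.3−48.7)/20) = 6.1·10^(32.6/20) = 260.21 m.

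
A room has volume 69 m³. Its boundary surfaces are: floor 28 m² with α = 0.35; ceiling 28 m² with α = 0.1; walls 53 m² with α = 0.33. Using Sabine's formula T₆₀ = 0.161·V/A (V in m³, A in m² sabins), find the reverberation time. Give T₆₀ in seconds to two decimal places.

0.37 s

Total absorption A = 28·0.35 + 28·0.1 + 53·0.33 = 30.09 m² sabins.
T₆₀ = 0.161·V/A = 0.161·69/30.09 = 0.369 s.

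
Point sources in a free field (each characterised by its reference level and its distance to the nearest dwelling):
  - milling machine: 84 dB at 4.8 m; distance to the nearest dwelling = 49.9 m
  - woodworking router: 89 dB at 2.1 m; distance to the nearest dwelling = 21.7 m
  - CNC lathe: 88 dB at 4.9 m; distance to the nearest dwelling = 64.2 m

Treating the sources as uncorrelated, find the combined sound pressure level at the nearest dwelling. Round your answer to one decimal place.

Propagate each source to the receiver with L = L_ref − 20·log₁₀(r/r_ref), then add intensities.
milling machine: 84 − 20·log₁₀(49.9/4.8) = 84 − 20.34 = 63.66 dB.
woodworking router: 89 − 20·log₁₀(21.7/2.1) = 89 − 20.28 = 68.72 dB.
CNC lathe: 88 − 20·log₁₀(64.2/4.9) = 88 − 22.35 = 65.65 dB.
Σ 10^(L/10) = 1.344e+07 → L_total = 10·log₁₀(1.344e+07) = 71.28 dB.

71.3 dB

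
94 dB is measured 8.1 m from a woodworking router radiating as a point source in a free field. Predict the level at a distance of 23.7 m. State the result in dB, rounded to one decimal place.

84.7 dB

Point-source attenuation: ΔL = 20·log₁₀(r₂/r₁) = 20·log₁₀(23.7/8.1) = 9.325 dB.
L₂ = 94 − 20·log₁₀(23.7/8.1) = 94 − 9.325 = 84.67 dB.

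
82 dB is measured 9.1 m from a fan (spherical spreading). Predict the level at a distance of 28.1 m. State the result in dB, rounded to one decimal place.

For a point source, L₂ = L₁ − 20·log₁₀(r₂/r₁).
L₂ = 82 − 20·log₁₀(28.1/9.1) = 82 − 9.793 = 72.21 dB.

72.2 dB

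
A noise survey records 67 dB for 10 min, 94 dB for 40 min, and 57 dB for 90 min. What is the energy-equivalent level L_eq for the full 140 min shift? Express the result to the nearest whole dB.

Weight each interval's intensity by its duration and average over T = 140 min:
Σ tᵢ·10^(Lᵢ/10) = 10·10^(67/10) + 40·10^(94/10) + 90·10^(57/10) = 1.006e+11.
L_eq = 10·log₁₀(1.006e+11/140) = 88.56 dB.

89 dB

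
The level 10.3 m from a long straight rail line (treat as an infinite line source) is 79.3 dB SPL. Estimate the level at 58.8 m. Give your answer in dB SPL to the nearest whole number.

For a line source, L₂ = L₁ − 10·log₁₀(r₂/r₁).
L₂ = 79.3 − 10·log₁₀(58.8/10.3) = 79.3 − 7.565 = 71.73 dB SPL.

72 dB SPL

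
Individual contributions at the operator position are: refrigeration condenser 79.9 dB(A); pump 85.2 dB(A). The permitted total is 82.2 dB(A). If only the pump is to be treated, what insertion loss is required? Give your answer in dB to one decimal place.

6.9 dB

The untreated sources together contribute 10^(79.9/10) = 9.772e+07, i.e. 79.90 dB(A).
To meet 82.2 dB(A) overall, the treated pump may contribute at most 10^(82.2/10) − 9.772e+07 = 6.823e+07, i.e. 78.34 dB(A).
Required insertion loss = 85.2 − 78.34 = 6.86 dB.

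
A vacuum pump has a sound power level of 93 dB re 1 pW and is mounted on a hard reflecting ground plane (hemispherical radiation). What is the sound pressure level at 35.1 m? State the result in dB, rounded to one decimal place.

The power spreads over a hemisphere of area 2π·r², so L_p = L_w − 10·log₁₀(2π·r²).
2π·r² = 7741 m², 10·log₁₀ of that is 38.888 dB.
L_p = 93 − 38.888 = 54.11 dB.

54.1 dB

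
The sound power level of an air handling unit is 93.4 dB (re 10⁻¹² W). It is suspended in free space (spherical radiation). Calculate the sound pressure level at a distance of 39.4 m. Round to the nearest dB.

50 dB

The power spreads over a sphere of area 4π·r², so L_p = L_w − 10·log₁₀(4π·r²).
4π·r² = 1.951e+04 m², 10·log₁₀ of that is 42.902 dB.
L_p = 93.4 − 42.902 = 50.50 dB.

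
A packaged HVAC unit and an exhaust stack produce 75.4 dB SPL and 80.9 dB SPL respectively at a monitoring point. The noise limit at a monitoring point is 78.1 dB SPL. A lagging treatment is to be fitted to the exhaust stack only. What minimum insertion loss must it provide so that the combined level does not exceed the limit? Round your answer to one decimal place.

6.1 dB

The untreated sources together contribute 10^(75.4/10) = 3.467e+07, i.e. 75.40 dB SPL.
To meet 78.1 dB SPL overall, the treated exhaust stack may contribute at most 10^(78.1/10) − 3.467e+07 = 2.989e+07, i.e. 74.76 dB SPL.
So the exhaust stack must be reduced from 80.9 to 74.76 dB SPL: IL = 6.14 dB.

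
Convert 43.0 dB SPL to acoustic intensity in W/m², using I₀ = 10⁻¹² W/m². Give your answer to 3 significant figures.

I = I₀·10^(L/10) = 10⁻¹² × 10^(43.0/10) = 10^(-7.700).

2.00e-08 W/m²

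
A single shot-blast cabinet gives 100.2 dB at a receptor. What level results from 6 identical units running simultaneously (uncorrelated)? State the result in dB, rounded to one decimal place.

With 6 equal, uncorrelated contributions the intensity is 6× that of one unit, giving a rise of 10·log₁₀ 6.
L_total = 100.2 + 10·log₁₀(6) = 100.2 + 7.782 = 107.98 dB.

108.0 dB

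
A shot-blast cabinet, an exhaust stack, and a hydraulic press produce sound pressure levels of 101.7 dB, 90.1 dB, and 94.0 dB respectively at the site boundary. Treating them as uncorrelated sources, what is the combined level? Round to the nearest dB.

103 dB

For uncorrelated sources the intensities add, so convert each level to linear form, sum, and take 10·log₁₀ of the total.
Σ 10^(L/10) = 10^(101.7/10) + 10^(90.1/10) + 10^(94.0/10) = 1.833e+10.
L_total = 10·log₁₀(1.833e+10) = 102.63 dB.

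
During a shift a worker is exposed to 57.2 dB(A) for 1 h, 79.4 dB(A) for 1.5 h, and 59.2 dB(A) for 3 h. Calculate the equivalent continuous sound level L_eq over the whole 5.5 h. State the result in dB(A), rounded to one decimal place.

L_eq = 10·log₁₀[(1/T)·Σ tᵢ·10^(Lᵢ/10)] with T = 5.5 h.
Σ tᵢ·10^(Lᵢ/10) = 1·10^(57.2/10) + 1.5·10^(79.4/10) + 3·10^(59.2/10) = 1.337e+08.
L_eq = 10·log₁₀(1.337e+08/5.5) = 73.86 dB(A).

73.9 dB(A)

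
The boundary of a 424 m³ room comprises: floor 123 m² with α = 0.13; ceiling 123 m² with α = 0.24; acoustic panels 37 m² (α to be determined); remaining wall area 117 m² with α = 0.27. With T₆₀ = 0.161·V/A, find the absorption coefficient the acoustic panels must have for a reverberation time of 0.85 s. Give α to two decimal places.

0.09

From T₆₀ = 0.161·V/A, the target T₆₀ = 0.85 s needs A = 0.161·424/0.85 = 80.31 m².
Absorption from the other surfaces = 123·0.13 + 123·0.24 + 117·0.27 = 77.10 m², so the acoustic panels must supply 3.21 m² over 37 m².
α = 3.21/37 = 0.087.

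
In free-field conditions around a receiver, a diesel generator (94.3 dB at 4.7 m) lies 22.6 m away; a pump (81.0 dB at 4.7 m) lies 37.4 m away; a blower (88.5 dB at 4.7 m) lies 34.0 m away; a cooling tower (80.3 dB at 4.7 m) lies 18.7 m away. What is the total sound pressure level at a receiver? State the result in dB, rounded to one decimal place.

First find each source's level at the receiver (point-source: −20·log₁₀(r/r_ref)), then combine on an intensity basis.
diesel generator: 94.3 − 20·log₁₀(22.6/4.7) = 94.3 − 13.64 = 80.66 dB.
pump: 81.0 − 20·log₁₀(37.4/4.7) = 81.0 − 18.02 = 62.98 dB.
blower: 88.5 − 20·log₁₀(34.0/4.7) = 88.5 − 17.19 = 71.31 dB.
cooling tower: 80.3 − 20·log₁₀(18.7/4.7) = 80.3 − 11.99 = 68.31 dB.
Σ 10^(L/10) = 1.387e+08 → L_total = 10·log₁₀(1.387e+08) = 81.42 dB.

81.4 dB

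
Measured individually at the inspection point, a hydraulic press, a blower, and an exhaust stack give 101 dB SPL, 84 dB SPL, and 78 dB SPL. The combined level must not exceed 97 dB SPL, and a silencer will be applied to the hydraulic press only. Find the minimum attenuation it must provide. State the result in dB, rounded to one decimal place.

4.3 dB

Fixed contribution from the other sources: Σ 10^(L/10) = 10^(84/10) + 10^(78/10) = 3.143e+08 (84.97 dB SPL).
To meet 97 dB SPL overall, the treated hydraulic press may contribute at most 10^(97/10) − 3.143e+08 = 4.698e+09, i.e. 96.72 dB SPL.
So the hydraulic press must be reduced from 101 to 96.72 dB SPL: IL = 4.28 dB.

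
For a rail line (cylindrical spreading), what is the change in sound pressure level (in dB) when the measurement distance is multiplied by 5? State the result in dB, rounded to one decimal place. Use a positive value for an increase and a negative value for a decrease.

Line-source spreading: ΔL = −10·log₁₀(r₂/r₁).
ΔL = −10·log₁₀(5) = -6.99 dB.

-7.0 dB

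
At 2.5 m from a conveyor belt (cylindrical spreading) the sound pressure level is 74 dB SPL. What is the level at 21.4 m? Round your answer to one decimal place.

For a line source, L₂ = L₁ − 10·log₁₀(r₂/r₁).
L₂ = 74 − 10·log₁₀(21.4/2.5) = 74 − 9.325 = 64.68 dB SPL.

64.7 dB SPL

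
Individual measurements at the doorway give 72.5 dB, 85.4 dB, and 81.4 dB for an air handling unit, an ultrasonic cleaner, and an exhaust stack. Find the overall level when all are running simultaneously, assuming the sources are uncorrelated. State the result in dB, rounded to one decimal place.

For uncorrelated sources the intensities add, so convert each level to linear form, sum, and take 10·log₁₀ of the total.
Σ 10^(L/10) = 10^(72.5/10) + 10^(85.4/10) + 10^(81.4/10) = 5.026e+08.
L_total = 10·log₁₀(5.026e+08) = 87.01 dB.

87.0 dB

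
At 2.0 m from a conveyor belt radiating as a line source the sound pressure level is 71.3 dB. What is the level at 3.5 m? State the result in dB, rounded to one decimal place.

Line-source attenuation: ΔL = 10·log₁₀(r₂/r₁) = 10·log₁₀(3.5/2.0) = 2.430 dB.
L₂ = 71.3 − 10·log₁₀(3.5/2.0) = 71.3 − 2.430 = 68.87 dB.

68.9 dB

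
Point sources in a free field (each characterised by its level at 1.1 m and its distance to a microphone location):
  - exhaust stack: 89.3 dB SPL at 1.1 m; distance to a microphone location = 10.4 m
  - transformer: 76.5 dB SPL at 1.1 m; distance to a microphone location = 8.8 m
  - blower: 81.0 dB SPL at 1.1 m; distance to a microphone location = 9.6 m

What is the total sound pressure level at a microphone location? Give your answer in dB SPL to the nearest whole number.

First find each source's level at the receiver (point-source: −20·log₁₀(r/r_ref)), then combine on an intensity basis.
exhaust stack: 89.3 − 20·log₁₀(10.4/1.1) = 89.3 − 19.51 = 69.79 dB SPL.
transformer: 76.5 − 20·log₁₀(8.8/1.1) = 76.5 − 18.06 = 58.44 dB SPL.
blower: 81.0 − 20·log₁₀(9.6/1.1) = 81.0 − 18.82 = 62.18 dB SPL.
Σ 10^(L/10) = 1.187e+07 → L_total = 10·log₁₀(1.187e+07) = 70.75 dB SPL.

71 dB SPL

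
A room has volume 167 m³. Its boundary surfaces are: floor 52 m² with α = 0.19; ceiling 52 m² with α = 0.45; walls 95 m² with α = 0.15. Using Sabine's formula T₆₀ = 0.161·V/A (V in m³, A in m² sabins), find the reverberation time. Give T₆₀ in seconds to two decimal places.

0.57 s

Total absorption A = 52·0.19 + 52·0.45 + 95·0.15 = 47.53 m² sabins.
T₆₀ = 0.161 × 167 / 47.53 = 0.566 s.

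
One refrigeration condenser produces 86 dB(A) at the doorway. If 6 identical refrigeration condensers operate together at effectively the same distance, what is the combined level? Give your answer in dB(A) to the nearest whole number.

94 dB(A)

With 6 equal, uncorrelated contributions the intensity is 6× that of one unit, giving a rise of 10·log₁₀ 6.
L_total = 86 + 10·log₁₀(6) = 86 + 7.782 = 93.78 dB(A).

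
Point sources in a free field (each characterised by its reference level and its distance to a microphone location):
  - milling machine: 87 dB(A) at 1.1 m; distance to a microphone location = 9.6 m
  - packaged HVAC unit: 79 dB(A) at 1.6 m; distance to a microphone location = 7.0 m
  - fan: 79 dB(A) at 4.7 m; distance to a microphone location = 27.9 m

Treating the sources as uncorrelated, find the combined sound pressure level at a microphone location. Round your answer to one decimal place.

71.1 dB(A)

Apply inverse-square spreading to bring every level to the receiver, then sum 10^(L/10).
milling machine: 87 − 20·log₁₀(9.6/1.1) = 87 − 18.82 = 68.18 dB(A).
packaged HVAC unit: 79 − 20·log₁₀(7.0/1.6) = 79 − 12.82 = 66.18 dB(A).
fan: 79 − 20·log₁₀(27.9/4.7) = 79 − 15.47 = 63.53 dB(A).
Σ 10^(L/10) = 1.298e+07 → L_total = 10·log₁₀(1.298e+07) = 71.13 dB(A).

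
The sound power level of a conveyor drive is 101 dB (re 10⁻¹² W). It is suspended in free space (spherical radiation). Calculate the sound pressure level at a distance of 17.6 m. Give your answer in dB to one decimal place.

The power spreads over a sphere of area 4π·r², so L_p = L_w − 10·log₁₀(4π·r²).
4π·r² = 3893 m², 10·log₁₀ of that is 35.902 dB.
L_p = 101 − 35.902 = 65.10 dB.

65.1 dB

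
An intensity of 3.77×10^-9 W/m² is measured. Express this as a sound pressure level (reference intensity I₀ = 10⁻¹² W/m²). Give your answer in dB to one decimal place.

35.8 dB

L = 10·log₁₀(I/I₀) = 10·log₁₀(3.77×10^-9/10⁻¹²) = 10·log₁₀(3.77×10^3).
L = 10·(0.5763 + 3) = 35.76 dB.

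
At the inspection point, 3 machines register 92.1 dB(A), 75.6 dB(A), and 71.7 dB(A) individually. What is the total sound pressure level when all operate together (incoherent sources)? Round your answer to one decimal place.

For uncorrelated sources the intensities add, so convert each level to linear form, sum, and take 10·log₁₀ of the total.
Σ 10^(L/10) = 10^(92.1/10) + 10^(75.6/10) + 10^(71.7/10) = 1.673e+09.
L_total = 10·log₁₀(1.673e+09) = 92.23 dB(A).

92.2 dB(A)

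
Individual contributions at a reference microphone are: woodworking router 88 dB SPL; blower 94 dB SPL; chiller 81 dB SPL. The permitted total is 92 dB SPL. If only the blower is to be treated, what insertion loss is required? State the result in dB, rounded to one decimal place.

4.8 dB

Fixed contribution from the other sources: Σ 10^(L/10) = 10^(88/10) + 10^(81/10) = 7.568e+08 (88.79 dB SPL).
The limit corresponds to 10^(92/10) = 1.585e+09; subtracting the fixed part leaves 8.280e+08 for the blower, i.e. 89.18 dB SPL.
So the blower must be reduced from 94 to 89.18 dB SPL: IL = 4.82 dB.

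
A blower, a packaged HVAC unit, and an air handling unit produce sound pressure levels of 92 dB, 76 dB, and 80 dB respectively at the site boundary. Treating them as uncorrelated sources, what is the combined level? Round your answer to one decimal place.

92.4 dB

For uncorrelated sources the intensities add, so convert each level to linear form, sum, and take 10·log₁₀ of the total.
Σ 10^(L/10) = 10^(92/10) + 10^(76/10) + 10^(80/10) = 1.725e+09.
L_total = 10·log₁₀(1.725e+09) = 92.37 dB.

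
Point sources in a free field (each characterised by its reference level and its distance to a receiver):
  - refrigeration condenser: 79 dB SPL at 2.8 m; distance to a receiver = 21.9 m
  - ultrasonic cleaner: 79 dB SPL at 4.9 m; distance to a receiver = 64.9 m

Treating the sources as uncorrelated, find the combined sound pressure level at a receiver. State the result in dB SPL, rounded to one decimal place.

62.4 dB SPL

First find each source's level at the receiver (point-source: −20·log₁₀(r/r_ref)), then combine on an intensity basis.
refrigeration condenser: 79 − 20·log₁₀(21.9/2.8) = 79 − 17.87 = 61.13 dB SPL.
ultrasonic cleaner: 79 − 20·log₁₀(64.9/4.9) = 79 − 22.44 = 56.56 dB SPL.
Σ 10^(L/10) = 1.751e+06 → L_total = 10·log₁₀(1.751e+06) = 62.43 dB SPL.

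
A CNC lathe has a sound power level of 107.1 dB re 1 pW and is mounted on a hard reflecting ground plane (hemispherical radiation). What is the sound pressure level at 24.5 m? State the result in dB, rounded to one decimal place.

71.3 dB

L_p = L_w − 10·log₁₀(2π·r²) with r = 24.5 m.
2π·r² = 3771 m², 10·log₁₀ of that is 35.765 dB.
L_p = 107.1 − 35.765 = 71.33 dB.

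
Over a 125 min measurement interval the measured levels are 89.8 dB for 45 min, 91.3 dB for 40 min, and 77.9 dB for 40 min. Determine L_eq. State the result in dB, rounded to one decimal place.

The energy average is taken in the linear domain: L_eq = 10·log₁₀[(Σ tᵢ·10^(Lᵢ/10))/T], T = 125 min.
Σ tᵢ·10^(Lᵢ/10) = 45·10^(89.8/10) + 40·10^(91.3/10) + 40·10^(77.9/10) = 9.940e+10.
L_eq = 10·log₁₀(9.940e+10/125) = 89.00 dB.

89.0 dB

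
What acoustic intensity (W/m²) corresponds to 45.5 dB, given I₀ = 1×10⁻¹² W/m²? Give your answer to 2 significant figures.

3.5e-08 W/m²

L = 10·log₁₀(I/I₀) ⇒ I = I₀·10^(L/10) = 10⁻¹² × 10^4.55.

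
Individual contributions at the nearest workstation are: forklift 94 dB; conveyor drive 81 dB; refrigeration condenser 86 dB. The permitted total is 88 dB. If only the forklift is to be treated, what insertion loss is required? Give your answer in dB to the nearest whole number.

14 dB

Everything except the forklift sums to 10^(81/10) + 10^(86/10) = 5.240e+08 in linear terms, 87.19 dB.
The limit corresponds to 10^(88/10) = 6.310e+08; subtracting the fixed part leaves 1.070e+08 for the forklift, i.e. 80.29 dB.
So the forklift must be reduced from 94 to 80.29 dB: IL = 13.71 dB.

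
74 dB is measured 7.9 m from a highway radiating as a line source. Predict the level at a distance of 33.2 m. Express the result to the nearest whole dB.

Line-source attenuation: ΔL = 10·log₁₀(r₂/r₁) = 10·log₁₀(33.2/7.9) = 6.235 dB.
L₂ = 74 − 10·log₁₀(33.2/7.9) = 74 − 6.235 = 67.76 dB.

68 dB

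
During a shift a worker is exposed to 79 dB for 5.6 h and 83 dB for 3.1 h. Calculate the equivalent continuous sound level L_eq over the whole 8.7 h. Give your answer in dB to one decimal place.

80.9 dB

L_eq = 10·log₁₀[(1/T)·Σ tᵢ·10^(Lᵢ/10)] with T = 8.7 h.
Σ tᵢ·10^(Lᵢ/10) = 5.6·10^(79/10) + 3.1·10^(83/10) = 1.063e+09.
L_eq = 10·log₁₀(1.063e+09/8.7) = 80.87 dB.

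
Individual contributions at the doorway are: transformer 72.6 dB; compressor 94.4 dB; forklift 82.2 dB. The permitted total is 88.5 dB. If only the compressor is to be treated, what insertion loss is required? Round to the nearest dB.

7 dB

The untreated sources together contribute 10^(72.6/10) + 10^(82.2/10) = 1.842e+08, i.e. 82.65 dB.
To meet 88.5 dB overall, the treated compressor may contribute at most 10^(88.5/10) − 1.842e+08 = 5.238e+08, i.e. 87.19 dB.
Required insertion loss = 94.4 − 87.19 = 7.21 dB.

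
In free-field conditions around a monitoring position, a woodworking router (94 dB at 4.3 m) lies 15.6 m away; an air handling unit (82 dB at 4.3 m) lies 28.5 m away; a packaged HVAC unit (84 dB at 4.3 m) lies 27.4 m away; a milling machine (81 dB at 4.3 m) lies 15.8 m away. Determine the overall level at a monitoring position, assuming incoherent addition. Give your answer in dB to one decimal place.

83.2 dB

Propagate each source to the receiver with L = L_ref − 20·log₁₀(r/r_ref), then add intensities.
woodworking router: 94 − 20·log₁₀(15.6/4.3) = 94 − 11.19 = 82.81 dB.
air handling unit: 82 − 20·log₁₀(28.5/4.3) = 82 − 16.43 = 65.57 dB.
packaged HVAC unit: 84 − 20·log₁₀(27.4/4.3) = 84 − 16.09 = 67.91 dB.
milling machine: 81 − 20·log₁₀(15.8/4.3) = 81 − 11.30 = 69.70 dB.
Σ 10^(L/10) = 2.100e+08 → L_total = 10·log₁₀(2.100e+08) = 83.22 dB.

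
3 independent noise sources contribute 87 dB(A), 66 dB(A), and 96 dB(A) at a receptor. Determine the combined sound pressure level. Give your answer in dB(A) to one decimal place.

96.5 dB(A)

For uncorrelated sources the intensities add, so convert each level to linear form, sum, and take 10·log₁₀ of the total.
Σ 10^(L/10) = 10^(87/10) + 10^(66/10) + 10^(96/10) = 4.486e+09.
L_total = 10·log₁₀(4.486e+09) = 96.52 dB(A).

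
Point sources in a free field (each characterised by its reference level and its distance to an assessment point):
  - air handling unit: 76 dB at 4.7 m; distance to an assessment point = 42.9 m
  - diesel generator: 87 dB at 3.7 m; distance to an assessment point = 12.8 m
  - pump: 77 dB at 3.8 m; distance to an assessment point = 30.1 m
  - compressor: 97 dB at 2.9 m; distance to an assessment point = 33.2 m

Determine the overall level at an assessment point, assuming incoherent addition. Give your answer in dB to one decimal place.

First find each source's level at the receiver (point-source: −20·log₁₀(r/r_ref)), then combine on an intensity basis.
air handling unit: 76 − 20·log₁₀(42.9/4.7) = 76 − 19.21 = 56.79 dB.
diesel generator: 87 − 20·log₁₀(12.8/3.7) = 87 − 10.78 = 76.22 dB.
pump: 77 − 20·log₁₀(30.1/3.8) = 77 − 17.98 = 59.02 dB.
compressor: 97 − 20·log₁₀(33.2/2.9) = 97 − 21.17 = 75.83 dB.
Σ 10^(L/10) = 8.139e+07 → L_total = 10·log₁₀(8.139e+07) = 79.11 dB.

79.1 dB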